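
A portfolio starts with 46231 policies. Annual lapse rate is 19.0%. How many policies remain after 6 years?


remaining = initial * (1 - lapse)^years
= 46231 * (1 - 0.19)^6
= 46231 * 0.28243
= 13056.9999


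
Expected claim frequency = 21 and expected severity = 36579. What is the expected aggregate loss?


E[S] = E[N] * E[X]
= 21 * 36579
= 768159


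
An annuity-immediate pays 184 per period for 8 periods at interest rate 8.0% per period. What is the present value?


PV = PMT * (1 - (1+i)^(-n)) / i
= 184 * (1 - (1+0.08)^(-8)) / 0.08
= 184 * (1 - 0.540269) / 0.08
= 184 * 5.746639
= 1057.3816


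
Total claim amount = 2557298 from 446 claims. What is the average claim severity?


severity = total / number
= 2557298 / 446
= 5733.852


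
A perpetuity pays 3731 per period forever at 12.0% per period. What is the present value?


PV = PMT / i
= 3731 / 0.12
= 31091.6667


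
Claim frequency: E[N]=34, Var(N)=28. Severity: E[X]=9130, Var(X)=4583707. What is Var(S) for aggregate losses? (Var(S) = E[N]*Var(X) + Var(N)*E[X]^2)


Var(S) = E[N]*Var(X) + Var(N)*E[X]^2
= 34*4583707 + 28*9130^2
= 155846038 + 2333993200
= 2.4898e+09


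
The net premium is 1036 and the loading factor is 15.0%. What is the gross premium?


Gross = net * (1 + loading)
= 1036 * (1 + 0.15)
= 1036 * 1.15
= 1191.4


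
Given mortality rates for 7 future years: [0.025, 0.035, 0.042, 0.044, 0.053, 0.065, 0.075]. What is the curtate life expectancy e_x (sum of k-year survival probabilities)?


e_x = sum_{k=1}^{n} k_p_x
k_p_x values:
  1_p_x = 0.975
  2_p_x = 0.940875
  3_p_x = 0.901358
  4_p_x = 0.861698
  5_p_x = 0.816028
  6_p_x = 0.762987
  7_p_x = 0.705763
e_x = 5.9637


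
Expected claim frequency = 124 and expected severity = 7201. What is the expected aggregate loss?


E[S] = E[N] * E[X]
= 124 * 7201
= 892924


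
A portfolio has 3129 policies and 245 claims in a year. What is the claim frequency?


frequency = claims / policies
= 245 / 3129
= 0.0783


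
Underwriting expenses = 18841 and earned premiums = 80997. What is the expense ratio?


Expense ratio = expenses / premiums
= 18841 / 80997
= 0.2326


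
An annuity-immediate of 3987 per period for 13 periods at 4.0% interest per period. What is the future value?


FV = PMT * ((1+i)^n - 1) / i
= 3987 * ((1.04)^13 - 1) / 0.04
= 3987 * (1.665074 - 1) / 0.04
= 66291.2018


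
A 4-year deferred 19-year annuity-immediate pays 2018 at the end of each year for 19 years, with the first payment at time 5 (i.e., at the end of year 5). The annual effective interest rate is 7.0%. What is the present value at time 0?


PV at time 4 of the 19-year annuity-immediate:
a_n = 2018 * (1-(1+0.07)^(-19))/0.07 = 20857.2312
Discount back 4 years to time 0:
PV = 20857.2312 * (1+0.07)^(-4)
= 20857.2312 * 0.762895
= 15911.8818


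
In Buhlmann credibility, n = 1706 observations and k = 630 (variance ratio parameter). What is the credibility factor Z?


Z = n / (n + k)
= 1706 / (1706 + 630)
= 1706 / 2336
= 0.7303


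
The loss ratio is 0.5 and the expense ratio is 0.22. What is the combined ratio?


Combined ratio = loss ratio + expense ratio
= 0.5 + 0.22
= 0.72


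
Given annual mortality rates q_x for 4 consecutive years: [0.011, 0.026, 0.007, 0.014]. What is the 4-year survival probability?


p_k = 1 - q_k for each year
Survival = product of (1 - q_k)
= 0.989 * 0.974 * 0.993 * 0.986
= 0.9432


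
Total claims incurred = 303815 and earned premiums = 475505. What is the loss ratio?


Loss ratio = claims / premiums
= 303815 / 475505
= 0.6389


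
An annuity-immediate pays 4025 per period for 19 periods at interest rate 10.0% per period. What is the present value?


PV = PMT * (1 - (1+i)^(-n)) / i
= 4025 * (1 - (1+0.1)^(-19)) / 0.1
= 4025 * (1 - 0.163508) / 0.1
= 4025 * 8.36492
= 33668.8034


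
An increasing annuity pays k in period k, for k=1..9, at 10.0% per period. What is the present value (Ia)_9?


(Ia)_n = sum_{k=1}^{n} k * v^k, v = 1/(1+i)
v = 0.909091
Sum computed term by term:
(Ia)_9 = 25.1805


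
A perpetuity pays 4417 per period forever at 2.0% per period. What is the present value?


PV = PMT / i
= 4417 / 0.02
= 220850.0


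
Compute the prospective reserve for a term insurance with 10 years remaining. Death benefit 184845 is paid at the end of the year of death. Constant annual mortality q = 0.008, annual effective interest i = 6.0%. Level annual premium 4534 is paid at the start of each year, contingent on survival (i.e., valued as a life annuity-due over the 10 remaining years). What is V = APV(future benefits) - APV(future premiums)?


v = 1/(1+i) = 0.943396
APV(future benefits) per unit = sum_{k=0}^{9} k_p_x * q * v^(k+1) = 0.057024
APV(future benefits) = 184845 * 0.057024 = 10540.5678
Life annuity-due factor ä_{x:10} = sum_{k=0}^{9} k_p_x * v^k = 7.555656
APV(future premiums) = 4534 * 7.555656 = 34257.3443
V = 10540.5678 - 34257.3443
= -23716.7765


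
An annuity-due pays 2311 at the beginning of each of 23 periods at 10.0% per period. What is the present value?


PV_due = PMT * (1-(1+i)^(-n))/i * (1+i)
PV_immediate = 20529.1178
PV_due = 20529.1178 * 1.1
= 22582.0296


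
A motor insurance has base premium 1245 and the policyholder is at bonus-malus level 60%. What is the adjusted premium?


adjusted = base * BM_level / 100
= 1245 * 60 / 100
= 1245 * 0.6
= 747.0


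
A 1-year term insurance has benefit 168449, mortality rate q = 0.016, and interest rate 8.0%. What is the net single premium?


NSP = benefit * q * v
v = 1/(1+i) = 0.925926
NSP = 168449 * 0.016 * 0.925926
= 2495.5407


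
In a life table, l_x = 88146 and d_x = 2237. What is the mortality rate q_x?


q_x = d_x / l_x
= 2237 / 88146
= 0.0254


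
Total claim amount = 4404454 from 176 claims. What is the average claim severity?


severity = total / number
= 4404454 / 176
= 25025.3068


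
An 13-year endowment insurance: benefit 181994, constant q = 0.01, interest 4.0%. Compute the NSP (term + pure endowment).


Term component = 17216.036
Pure endowment = 13_p_x * v^13 * benefit = 0.877521 * 0.600574 * 181994 = 95913.8202
NSP = 113129.8562


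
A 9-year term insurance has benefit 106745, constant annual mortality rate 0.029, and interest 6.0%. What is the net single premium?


NSP = benefit * sum_{k=0}^{n-1} k_p_x * q * v^(k+1)
With constant q=0.029, v=0.943396
Sum = 0.177854
NSP = 106745 * 0.177854
= 18985.0351


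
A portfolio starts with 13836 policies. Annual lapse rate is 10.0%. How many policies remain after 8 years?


remaining = initial * (1 - lapse)^years
= 13836 * (1 - 0.1)^8
= 13836 * 0.430467
= 5955.9443


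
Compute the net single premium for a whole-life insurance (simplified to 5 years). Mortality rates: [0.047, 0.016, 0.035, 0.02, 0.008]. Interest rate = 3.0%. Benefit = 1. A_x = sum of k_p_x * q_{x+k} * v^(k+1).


v = 0.970874
Year 0: k_p_x=1.0, q=0.047, term=0.045631
Year 1: k_p_x=0.953, q=0.016, term=0.014373
Year 2: k_p_x=0.937752, q=0.035, term=0.030036
Year 3: k_p_x=0.904931, q=0.02, term=0.01608
Year 4: k_p_x=0.886832, q=0.008, term=0.00612
A_x = 0.1122


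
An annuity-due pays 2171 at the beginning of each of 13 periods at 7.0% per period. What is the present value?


PV_due = PMT * (1-(1+i)^(-n))/i * (1+i)
PV_immediate = 18144.4598
PV_due = 18144.4598 * 1.07
= 19414.5719


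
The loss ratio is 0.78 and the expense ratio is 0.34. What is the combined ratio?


Combined ratio = loss ratio + expense ratio
= 0.78 + 0.34
= 1.12


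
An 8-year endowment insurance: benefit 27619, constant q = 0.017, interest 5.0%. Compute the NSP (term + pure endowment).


Term component = 2872.6126
Pure endowment = 8_p_x * v^8 * benefit = 0.871823 * 0.676839 * 27619 = 16297.5267
NSP = 19170.1393


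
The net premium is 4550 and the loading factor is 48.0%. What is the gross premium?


Gross = net * (1 + loading)
= 4550 * (1 + 0.48)
= 4550 * 1.48
= 6734.0


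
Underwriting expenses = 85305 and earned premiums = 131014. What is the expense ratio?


Expense ratio = expenses / premiums
= 85305 / 131014
= 0.6511


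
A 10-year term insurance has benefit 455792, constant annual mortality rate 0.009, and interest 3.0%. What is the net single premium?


NSP = benefit * sum_{k=0}^{n-1} k_p_x * q * v^(k+1)
With constant q=0.009, v=0.970874
Sum = 0.073898
NSP = 455792 * 0.073898
= 33682.2989


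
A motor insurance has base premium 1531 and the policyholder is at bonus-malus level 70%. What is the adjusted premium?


adjusted = base * BM_level / 100
= 1531 * 70 / 100
= 1531 * 0.7
= 1071.7


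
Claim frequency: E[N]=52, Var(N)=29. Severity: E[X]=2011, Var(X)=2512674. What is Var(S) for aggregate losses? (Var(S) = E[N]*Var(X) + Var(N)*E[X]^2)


Var(S) = E[N]*Var(X) + Var(N)*E[X]^2
= 52*2512674 + 29*2011^2
= 130659048 + 117279509
= 2.4794e+08


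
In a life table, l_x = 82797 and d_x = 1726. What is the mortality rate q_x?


q_x = d_x / l_x
= 1726 / 82797
= 0.0208


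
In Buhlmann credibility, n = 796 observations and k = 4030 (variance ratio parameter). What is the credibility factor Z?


Z = n / (n + k)
= 796 / (796 + 4030)
= 796 / 4826
= 0.1649


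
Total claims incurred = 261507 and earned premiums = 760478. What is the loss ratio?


Loss ratio = claims / premiums
= 261507 / 760478
= 0.3439


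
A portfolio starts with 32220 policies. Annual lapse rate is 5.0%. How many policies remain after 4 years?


remaining = initial * (1 - lapse)^years
= 32220 * (1 - 0.05)^4
= 32220 * 0.814506
= 26243.3914


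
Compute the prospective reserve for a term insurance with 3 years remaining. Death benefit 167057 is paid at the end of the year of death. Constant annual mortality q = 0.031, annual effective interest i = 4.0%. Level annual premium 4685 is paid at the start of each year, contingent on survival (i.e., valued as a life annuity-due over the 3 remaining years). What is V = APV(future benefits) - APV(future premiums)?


v = 1/(1+i) = 0.961538
APV(future benefits) per unit = sum_{k=0}^{2} k_p_x * q * v^(k+1) = 0.083457
APV(future benefits) = 167057 * 0.083457 = 13942.1022
Life annuity-due factor ä_{x:3} = sum_{k=0}^{2} k_p_x * v^k = 2.799853
APV(future premiums) = 4685 * 2.799853 = 13117.3113
V = 13942.1022 - 13117.3113
= 824.7909


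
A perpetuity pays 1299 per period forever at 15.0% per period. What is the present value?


PV = PMT / i
= 1299 / 0.15
= 8660.0


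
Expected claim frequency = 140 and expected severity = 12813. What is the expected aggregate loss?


E[S] = E[N] * E[X]
= 140 * 12813
= 1.7938e+06


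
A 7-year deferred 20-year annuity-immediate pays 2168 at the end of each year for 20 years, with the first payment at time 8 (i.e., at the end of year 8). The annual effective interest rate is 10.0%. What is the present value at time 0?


PV at time 7 of the 20-year annuity-immediate:
a_n = 2168 * (1-(1+0.1)^(-20))/0.1 = 18457.4061
Discount back 7 years to time 0:
PV = 18457.4061 * (1+0.1)^(-7)
= 18457.4061 * 0.513158
= 9471.5678


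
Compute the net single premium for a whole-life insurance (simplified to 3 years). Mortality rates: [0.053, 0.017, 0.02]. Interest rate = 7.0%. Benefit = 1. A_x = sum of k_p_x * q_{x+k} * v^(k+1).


v = 0.934579
Year 0: k_p_x=1.0, q=0.053, term=0.049533
Year 1: k_p_x=0.947, q=0.017, term=0.014061
Year 2: k_p_x=0.930901, q=0.02, term=0.015198
A_x = 0.0788


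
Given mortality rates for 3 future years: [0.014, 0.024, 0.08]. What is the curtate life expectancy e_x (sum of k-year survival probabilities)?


e_x = sum_{k=1}^{n} k_p_x
k_p_x values:
  1_p_x = 0.986
  2_p_x = 0.962336
  3_p_x = 0.885349
e_x = 2.8337


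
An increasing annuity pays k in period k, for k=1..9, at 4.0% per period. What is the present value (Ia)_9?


(Ia)_n = sum_{k=1}^{n} k * v^k, v = 1/(1+i)
v = 0.961538
Sum computed term by term:
(Ia)_9 = 35.2366


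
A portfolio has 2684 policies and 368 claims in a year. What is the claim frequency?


frequency = claims / policies
= 368 / 2684
= 0.1371


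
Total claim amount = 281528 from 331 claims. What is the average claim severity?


severity = total / number
= 281528 / 331
= 850.5378


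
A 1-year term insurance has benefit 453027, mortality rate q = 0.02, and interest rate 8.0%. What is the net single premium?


NSP = benefit * q * v
v = 1/(1+i) = 0.925926
NSP = 453027 * 0.02 * 0.925926
= 8389.3889


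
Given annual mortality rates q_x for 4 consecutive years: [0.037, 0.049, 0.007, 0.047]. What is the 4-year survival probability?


p_k = 1 - q_k for each year
Survival = product of (1 - q_k)
= 0.963 * 0.951 * 0.993 * 0.953
= 0.8667


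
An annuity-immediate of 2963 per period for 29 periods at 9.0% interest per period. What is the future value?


FV = PMT * ((1+i)^n - 1) / i
= 2963 * ((1.09)^29 - 1) / 0.09
= 2963 * (12.172182 - 1) / 0.09
= 367813.0612


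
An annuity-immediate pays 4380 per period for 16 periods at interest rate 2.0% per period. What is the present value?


PV = PMT * (1 - (1+i)^(-n)) / i
= 4380 * (1 - (1+0.02)^(-16)) / 0.02
= 4380 * (1 - 0.728446) / 0.02
= 4380 * 13.577709
= 59470.3668


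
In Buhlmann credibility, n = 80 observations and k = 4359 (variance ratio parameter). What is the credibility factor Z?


Z = n / (n + k)
= 80 / (80 + 4359)
= 80 / 4439
= 0.018


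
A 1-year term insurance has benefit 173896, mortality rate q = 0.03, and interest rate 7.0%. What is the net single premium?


NSP = benefit * q * v
v = 1/(1+i) = 0.934579
NSP = 173896 * 0.03 * 0.934579
= 4875.5888


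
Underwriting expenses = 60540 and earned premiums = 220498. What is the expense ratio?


Expense ratio = expenses / premiums
= 60540 / 220498
= 0.2746


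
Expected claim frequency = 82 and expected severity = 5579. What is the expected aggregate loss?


E[S] = E[N] * E[X]
= 82 * 5579
= 457478


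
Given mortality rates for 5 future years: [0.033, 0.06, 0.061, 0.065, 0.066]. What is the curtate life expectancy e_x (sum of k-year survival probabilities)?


e_x = sum_{k=1}^{n} k_p_x
k_p_x values:
  1_p_x = 0.967
  2_p_x = 0.90898
  3_p_x = 0.853532
  4_p_x = 0.798053
  5_p_x = 0.745381
e_x = 4.2729


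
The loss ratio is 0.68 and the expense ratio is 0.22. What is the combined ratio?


Combined ratio = loss ratio + expense ratio
= 0.68 + 0.22
= 0.9


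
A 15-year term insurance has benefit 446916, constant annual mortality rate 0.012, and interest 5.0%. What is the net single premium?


NSP = benefit * sum_{k=0}^{n-1} k_p_x * q * v^(k+1)
With constant q=0.012, v=0.952381
Sum = 0.115869
NSP = 446916 * 0.115869
= 51783.834


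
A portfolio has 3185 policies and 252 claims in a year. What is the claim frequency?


frequency = claims / policies
= 252 / 3185
= 0.0791


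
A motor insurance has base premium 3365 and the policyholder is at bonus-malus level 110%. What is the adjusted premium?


adjusted = base * BM_level / 100
= 3365 * 110 / 100
= 3365 * 1.1
= 3701.5


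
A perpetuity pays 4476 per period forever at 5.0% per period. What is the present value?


PV = PMT / i
= 4476 / 0.05
= 89520.0


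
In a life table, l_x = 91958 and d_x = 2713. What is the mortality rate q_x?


q_x = d_x / l_x
= 2713 / 91958
= 0.0295


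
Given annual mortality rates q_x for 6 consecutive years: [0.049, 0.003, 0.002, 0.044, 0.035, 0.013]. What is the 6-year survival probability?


p_k = 1 - q_k for each year
Survival = product of (1 - q_k)
= 0.951 * 0.997 * 0.998 * 0.956 * 0.965 * 0.987
= 0.8616


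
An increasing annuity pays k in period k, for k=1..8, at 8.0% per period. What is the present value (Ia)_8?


(Ia)_n = sum_{k=1}^{n} k * v^k, v = 1/(1+i)
v = 0.925926
Sum computed term by term:
(Ia)_8 = 23.5527


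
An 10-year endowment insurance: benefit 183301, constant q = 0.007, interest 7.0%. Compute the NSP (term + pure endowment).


Term component = 8767.3688
Pure endowment = 10_p_x * v^10 * benefit = 0.932164 * 0.508349 * 183301 = 86859.9435
NSP = 95627.3122


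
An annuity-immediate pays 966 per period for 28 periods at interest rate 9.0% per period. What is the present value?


PV = PMT * (1 - (1+i)^(-n)) / i
= 966 * (1 - (1+0.09)^(-28)) / 0.09
= 966 * (1 - 0.089548) / 0.09
= 966 * 10.116128
= 9772.18


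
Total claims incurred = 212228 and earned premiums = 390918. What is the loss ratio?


Loss ratio = claims / premiums
= 212228 / 390918
= 0.5429


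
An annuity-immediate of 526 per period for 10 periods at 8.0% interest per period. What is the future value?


FV = PMT * ((1+i)^n - 1) / i
= 526 * ((1.08)^10 - 1) / 0.08
= 526 * (2.158925 - 1) / 0.08
= 7619.9319


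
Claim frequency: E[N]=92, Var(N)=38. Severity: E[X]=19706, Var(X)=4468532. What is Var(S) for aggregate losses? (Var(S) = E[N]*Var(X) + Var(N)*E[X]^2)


Var(S) = E[N]*Var(X) + Var(N)*E[X]^2
= 92*4468532 + 38*19706^2
= 411104944 + 14756404568
= 1.5168e+10


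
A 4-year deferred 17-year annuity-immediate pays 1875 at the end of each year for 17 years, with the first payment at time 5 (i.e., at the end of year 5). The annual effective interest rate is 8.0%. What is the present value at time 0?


PV at time 4 of the 17-year annuity-immediate:
a_n = 1875 * (1-(1+0.08)^(-17))/0.08 = 17103.0715
Discount back 4 years to time 0:
PV = 17103.0715 * (1+0.08)^(-4)
= 17103.0715 * 0.73503
= 12571.2681


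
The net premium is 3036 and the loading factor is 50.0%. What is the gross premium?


Gross = net * (1 + loading)
= 3036 * (1 + 0.5)
= 3036 * 1.5
= 4554.0


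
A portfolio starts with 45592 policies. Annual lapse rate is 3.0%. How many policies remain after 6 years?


remaining = initial * (1 - lapse)^years
= 45592 * (1 - 0.03)^6
= 45592 * 0.832972
= 37976.8596


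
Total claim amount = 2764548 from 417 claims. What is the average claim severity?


severity = total / number
= 2764548 / 417
= 6629.6115


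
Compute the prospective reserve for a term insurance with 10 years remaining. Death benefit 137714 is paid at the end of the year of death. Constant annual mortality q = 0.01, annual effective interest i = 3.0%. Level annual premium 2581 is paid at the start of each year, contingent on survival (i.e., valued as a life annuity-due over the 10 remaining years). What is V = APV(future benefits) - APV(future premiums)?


v = 1/(1+i) = 0.970874
APV(future benefits) per unit = sum_{k=0}^{9} k_p_x * q * v^(k+1) = 0.081764
APV(future benefits) = 137714 * 0.081764 = 11260.0062
Life annuity-due factor ä_{x:10} = sum_{k=0}^{9} k_p_x * v^k = 8.421661
APV(future premiums) = 2581 * 8.421661 = 21736.3074
V = 11260.0062 - 21736.3074
= -10476.3012


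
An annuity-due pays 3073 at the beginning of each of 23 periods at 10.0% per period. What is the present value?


PV_due = PMT * (1-(1+i)^(-n))/i * (1+i)
PV_immediate = 27298.1302
PV_due = 27298.1302 * 1.1
= 30027.9432


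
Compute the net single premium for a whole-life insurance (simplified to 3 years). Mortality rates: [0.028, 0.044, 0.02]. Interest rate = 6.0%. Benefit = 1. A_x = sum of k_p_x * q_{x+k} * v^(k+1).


v = 0.943396
Year 0: k_p_x=1.0, q=0.028, term=0.026415
Year 1: k_p_x=0.972, q=0.044, term=0.038063
Year 2: k_p_x=0.929232, q=0.02, term=0.015604
A_x = 0.0801


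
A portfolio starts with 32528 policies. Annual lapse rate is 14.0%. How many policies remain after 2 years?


remaining = initial * (1 - lapse)^years
= 32528 * (1 - 0.14)^2
= 32528 * 0.7396
= 24057.7088


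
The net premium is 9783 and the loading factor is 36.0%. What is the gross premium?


Gross = net * (1 + loading)
= 9783 * (1 + 0.36)
= 9783 * 1.36
= 13304.88


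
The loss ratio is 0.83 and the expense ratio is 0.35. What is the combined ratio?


Combined ratio = loss ratio + expense ratio
= 0.83 + 0.35
= 1.18


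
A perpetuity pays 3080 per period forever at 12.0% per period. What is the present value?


PV = PMT / i
= 3080 / 0.12
= 25666.6667


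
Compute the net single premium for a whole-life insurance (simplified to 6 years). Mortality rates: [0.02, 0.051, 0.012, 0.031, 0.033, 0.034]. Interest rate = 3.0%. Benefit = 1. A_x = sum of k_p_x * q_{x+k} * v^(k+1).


v = 0.970874
Year 0: k_p_x=1.0, q=0.02, term=0.019417
Year 1: k_p_x=0.98, q=0.051, term=0.047111
Year 2: k_p_x=0.93002, q=0.012, term=0.010213
Year 3: k_p_x=0.91886, q=0.031, term=0.025308
Year 4: k_p_x=0.890375, q=0.033, term=0.025345
Year 5: k_p_x=0.860993, q=0.034, term=0.024516
A_x = 0.1519


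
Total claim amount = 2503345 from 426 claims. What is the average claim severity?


severity = total / number
= 2503345 / 426
= 5876.3967


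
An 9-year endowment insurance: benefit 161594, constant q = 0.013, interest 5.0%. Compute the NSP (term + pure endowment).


Term component = 14238.4002
Pure endowment = 9_p_x * v^9 * benefit = 0.888903 * 0.644609 * 161594 = 92592.5221
NSP = 106830.9223


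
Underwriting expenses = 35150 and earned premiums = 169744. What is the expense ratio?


Expense ratio = expenses / premiums
= 35150 / 169744
= 0.2071


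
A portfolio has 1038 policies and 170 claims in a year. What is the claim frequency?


frequency = claims / policies
= 170 / 1038
= 0.1638


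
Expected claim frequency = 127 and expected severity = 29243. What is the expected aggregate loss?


E[S] = E[N] * E[X]
= 127 * 29243
= 3.7139e+06


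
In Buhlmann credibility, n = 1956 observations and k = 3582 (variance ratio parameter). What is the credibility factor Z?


Z = n / (n + k)
= 1956 / (1956 + 3582)
= 1956 / 5538
= 0.3532


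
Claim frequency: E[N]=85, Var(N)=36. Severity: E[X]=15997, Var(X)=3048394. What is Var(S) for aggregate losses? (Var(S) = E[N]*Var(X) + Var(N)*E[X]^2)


Var(S) = E[N]*Var(X) + Var(N)*E[X]^2
= 85*3048394 + 36*15997^2
= 259113490 + 9212544324
= 9.4717e+09


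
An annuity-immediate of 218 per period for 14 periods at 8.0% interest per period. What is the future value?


FV = PMT * ((1+i)^n - 1) / i
= 218 * ((1.08)^14 - 1) / 0.08
= 218 * (2.937194 - 1) / 0.08
= 5278.8526


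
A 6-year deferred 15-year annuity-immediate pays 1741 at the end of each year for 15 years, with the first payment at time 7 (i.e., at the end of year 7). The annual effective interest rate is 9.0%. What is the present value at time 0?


PV at time 6 of the 15-year annuity-immediate:
a_n = 1741 * (1-(1+0.09)^(-15))/0.09 = 14033.6586
Discount back 6 years to time 0:
PV = 14033.6586 * (1+0.09)^(-6)
= 14033.6586 * 0.596267
= 8367.8121


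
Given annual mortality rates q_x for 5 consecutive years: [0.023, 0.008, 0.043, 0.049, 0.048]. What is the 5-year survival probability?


p_k = 1 - q_k for each year
Survival = product of (1 - q_k)
= 0.977 * 0.992 * 0.957 * 0.951 * 0.952
= 0.8397


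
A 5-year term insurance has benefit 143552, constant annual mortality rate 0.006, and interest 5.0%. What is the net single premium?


NSP = benefit * sum_{k=0}^{n-1} k_p_x * q * v^(k+1)
With constant q=0.006, v=0.952381
Sum = 0.025682
NSP = 143552 * 0.025682
= 3686.7112


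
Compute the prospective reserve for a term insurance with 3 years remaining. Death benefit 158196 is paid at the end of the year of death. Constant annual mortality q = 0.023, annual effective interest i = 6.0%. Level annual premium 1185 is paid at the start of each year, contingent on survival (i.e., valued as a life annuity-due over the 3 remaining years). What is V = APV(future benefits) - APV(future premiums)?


v = 1/(1+i) = 0.943396
APV(future benefits) per unit = sum_{k=0}^{2} k_p_x * q * v^(k+1) = 0.06013
APV(future benefits) = 158196 * 0.06013 = 9512.3832
Life annuity-due factor ä_{x:3} = sum_{k=0}^{2} k_p_x * v^k = 2.771226
APV(future premiums) = 1185 * 2.771226 = 3283.9022
V = 9512.3832 - 3283.9022
= 6228.481


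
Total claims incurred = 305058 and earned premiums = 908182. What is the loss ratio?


Loss ratio = claims / premiums
= 305058 / 908182
= 0.3359


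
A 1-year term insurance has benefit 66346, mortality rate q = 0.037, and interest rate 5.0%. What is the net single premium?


NSP = benefit * q * v
v = 1/(1+i) = 0.952381
NSP = 66346 * 0.037 * 0.952381
= 2337.9067


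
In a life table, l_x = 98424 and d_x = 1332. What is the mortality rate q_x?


q_x = d_x / l_x
= 1332 / 98424
= 0.0135


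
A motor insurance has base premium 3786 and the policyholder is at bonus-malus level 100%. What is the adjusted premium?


adjusted = base * BM_level / 100
= 3786 * 100 / 100
= 3786 * 1.0
= 3786.0


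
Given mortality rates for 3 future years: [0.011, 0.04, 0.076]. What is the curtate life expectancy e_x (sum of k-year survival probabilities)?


e_x = sum_{k=1}^{n} k_p_x
k_p_x values:
  1_p_x = 0.989
  2_p_x = 0.94944
  3_p_x = 0.877283
e_x = 2.8157


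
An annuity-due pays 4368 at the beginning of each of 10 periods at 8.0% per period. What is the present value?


PV_due = PMT * (1-(1+i)^(-n))/i * (1+i)
PV_immediate = 29309.6356
PV_due = 29309.6356 * 1.08
= 31654.4064


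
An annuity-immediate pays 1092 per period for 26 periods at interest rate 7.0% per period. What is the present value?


PV = PMT * (1 - (1+i)^(-n)) / i
= 1092 * (1 - (1+0.07)^(-26)) / 0.07
= 1092 * (1 - 0.172195) / 0.07
= 1092 * 11.825779
= 12913.7503


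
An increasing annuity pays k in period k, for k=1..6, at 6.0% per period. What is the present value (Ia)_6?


(Ia)_n = sum_{k=1}^{n} k * v^k, v = 1/(1+i)
v = 0.943396
Sum computed term by term:
(Ia)_6 = 16.3767


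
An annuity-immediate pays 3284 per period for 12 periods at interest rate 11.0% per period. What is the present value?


PV = PMT * (1 - (1+i)^(-n)) / i
= 3284 * (1 - (1+0.11)^(-12)) / 0.11
= 3284 * (1 - 0.285841) / 0.11
= 3284 * 6.492356
= 21320.8976


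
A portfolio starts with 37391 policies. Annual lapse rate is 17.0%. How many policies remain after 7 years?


remaining = initial * (1 - lapse)^years
= 37391 * (1 - 0.17)^7
= 37391 * 0.271361
= 10146.4408


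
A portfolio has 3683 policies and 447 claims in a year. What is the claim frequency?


frequency = claims / policies
= 447 / 3683
= 0.1214


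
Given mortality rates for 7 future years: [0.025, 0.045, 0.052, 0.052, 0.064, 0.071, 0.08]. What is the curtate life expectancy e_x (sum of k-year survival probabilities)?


e_x = sum_{k=1}^{n} k_p_x
k_p_x values:
  1_p_x = 0.975
  2_p_x = 0.931125
  3_p_x = 0.882706
  4_p_x = 0.836806
  5_p_x = 0.78325
  6_p_x = 0.727639
  7_p_x = 0.669428
e_x = 5.806


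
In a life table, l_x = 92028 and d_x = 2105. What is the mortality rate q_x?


q_x = d_x / l_x
= 2105 / 92028
= 0.0229


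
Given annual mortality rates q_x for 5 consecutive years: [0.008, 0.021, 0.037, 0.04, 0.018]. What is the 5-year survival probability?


p_k = 1 - q_k for each year
Survival = product of (1 - q_k)
= 0.992 * 0.979 * 0.963 * 0.96 * 0.982
= 0.8817


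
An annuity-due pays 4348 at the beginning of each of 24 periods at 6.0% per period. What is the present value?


PV_due = PMT * (1-(1+i)^(-n))/i * (1+i)
PV_immediate = 54568.9545
PV_due = 54568.9545 * 1.06
= 57843.0918


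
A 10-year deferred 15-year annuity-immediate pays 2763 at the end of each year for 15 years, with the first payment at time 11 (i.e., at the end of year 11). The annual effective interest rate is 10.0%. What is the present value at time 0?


PV at time 10 of the 15-year annuity-immediate:
a_n = 2763 * (1-(1+0.1)^(-15))/0.1 = 21015.5977
Discount back 10 years to time 0:
PV = 21015.5977 * (1+0.1)^(-10)
= 21015.5977 * 0.385543
= 8102.4227


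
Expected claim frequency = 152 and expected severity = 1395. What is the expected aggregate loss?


E[S] = E[N] * E[X]
= 152 * 1395
= 212040


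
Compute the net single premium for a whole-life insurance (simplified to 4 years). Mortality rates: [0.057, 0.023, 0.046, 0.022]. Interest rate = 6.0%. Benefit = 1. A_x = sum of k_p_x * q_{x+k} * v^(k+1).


v = 0.943396
Year 0: k_p_x=1.0, q=0.057, term=0.053774
Year 1: k_p_x=0.943, q=0.023, term=0.019303
Year 2: k_p_x=0.921311, q=0.046, term=0.035583
Year 3: k_p_x=0.878931, q=0.022, term=0.015316
A_x = 0.124


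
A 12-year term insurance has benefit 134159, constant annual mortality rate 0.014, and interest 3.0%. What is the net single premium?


NSP = benefit * sum_{k=0}^{n-1} k_p_x * q * v^(k+1)
With constant q=0.014, v=0.970874
Sum = 0.129751
NSP = 134159 * 0.129751
= 17407.2814


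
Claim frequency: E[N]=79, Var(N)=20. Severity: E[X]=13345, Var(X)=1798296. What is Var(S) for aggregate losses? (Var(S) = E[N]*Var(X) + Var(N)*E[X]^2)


Var(S) = E[N]*Var(X) + Var(N)*E[X]^2
= 79*1798296 + 20*13345^2
= 142065384 + 3561780500
= 3.7038e+09


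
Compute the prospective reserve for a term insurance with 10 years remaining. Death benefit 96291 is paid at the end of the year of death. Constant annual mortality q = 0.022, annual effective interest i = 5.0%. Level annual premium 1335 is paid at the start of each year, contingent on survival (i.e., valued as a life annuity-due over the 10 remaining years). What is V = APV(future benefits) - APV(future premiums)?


v = 1/(1+i) = 0.952381
APV(future benefits) per unit = sum_{k=0}^{9} k_p_x * q * v^(k+1) = 0.155385
APV(future benefits) = 96291 * 0.155385 = 14962.1453
Life annuity-due factor ä_{x:10} = sum_{k=0}^{9} k_p_x * v^k = 7.416087
APV(future premiums) = 1335 * 7.416087 = 9900.4755
V = 14962.1453 - 9900.4755
= 5061.6698


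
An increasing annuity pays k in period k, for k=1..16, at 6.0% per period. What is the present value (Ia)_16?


(Ia)_n = sum_{k=1}^{n} k * v^k, v = 1/(1+i)
v = 0.943396
Sum computed term by term:
(Ia)_16 = 73.5651


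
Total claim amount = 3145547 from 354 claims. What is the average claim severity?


severity = total / number
= 3145547 / 354
= 8885.726


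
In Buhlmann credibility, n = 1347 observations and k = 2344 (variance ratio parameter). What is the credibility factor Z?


Z = n / (n + k)
= 1347 / (1347 + 2344)
= 1347 / 3691
= 0.3649


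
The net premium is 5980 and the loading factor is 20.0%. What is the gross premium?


Gross = net * (1 + loading)
= 5980 * (1 + 0.2)
= 5980 * 1.2
= 7176.0


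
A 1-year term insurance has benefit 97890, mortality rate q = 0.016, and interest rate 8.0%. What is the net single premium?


NSP = benefit * q * v
v = 1/(1+i) = 0.925926
NSP = 97890 * 0.016 * 0.925926
= 1450.2222


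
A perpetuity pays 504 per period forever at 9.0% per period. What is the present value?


PV = PMT / i
= 504 / 0.09
= 5600.0


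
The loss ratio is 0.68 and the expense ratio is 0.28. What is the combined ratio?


Combined ratio = loss ratio + expense ratio
= 0.68 + 0.28
= 0.96


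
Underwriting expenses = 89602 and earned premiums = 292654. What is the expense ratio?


Expense ratio = expenses / premiums
= 89602 / 292654
= 0.3062


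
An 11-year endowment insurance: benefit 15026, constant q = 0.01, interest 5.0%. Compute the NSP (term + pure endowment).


Term component = 1193.3506
Pure endowment = 11_p_x * v^11 * benefit = 0.895338 * 0.584679 * 15026 = 7865.8966
NSP = 9059.2472


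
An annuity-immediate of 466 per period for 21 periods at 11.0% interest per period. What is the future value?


FV = PMT * ((1+i)^n - 1) / i
= 466 * ((1.11)^21 - 1) / 0.11
= 466 * (8.949166 - 1) / 0.11
= 33675.557


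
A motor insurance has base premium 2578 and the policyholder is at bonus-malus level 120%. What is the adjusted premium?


adjusted = base * BM_level / 100
= 2578 * 120 / 100
= 2578 * 1.2
= 3093.6


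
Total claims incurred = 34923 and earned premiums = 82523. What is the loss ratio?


Loss ratio = claims / premiums
= 34923 / 82523
= 0.4232


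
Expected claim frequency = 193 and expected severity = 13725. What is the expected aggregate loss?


E[S] = E[N] * E[X]
= 193 * 13725
= 2.6489e+06


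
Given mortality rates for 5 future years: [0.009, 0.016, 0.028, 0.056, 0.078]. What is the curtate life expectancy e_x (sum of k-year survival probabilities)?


e_x = sum_{k=1}^{n} k_p_x
k_p_x values:
  1_p_x = 0.991
  2_p_x = 0.975144
  3_p_x = 0.94784
  4_p_x = 0.894761
  5_p_x = 0.82497
e_x = 4.6337


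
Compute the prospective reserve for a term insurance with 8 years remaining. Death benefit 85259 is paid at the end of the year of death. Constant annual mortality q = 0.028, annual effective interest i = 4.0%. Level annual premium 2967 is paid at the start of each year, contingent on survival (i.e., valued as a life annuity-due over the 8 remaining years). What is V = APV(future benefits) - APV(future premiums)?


v = 1/(1+i) = 0.961538
APV(future benefits) per unit = sum_{k=0}^{7} k_p_x * q * v^(k+1) = 0.17204
APV(future benefits) = 85259 * 0.17204 = 14667.9711
Life annuity-due factor ä_{x:8} = sum_{k=0}^{7} k_p_x * v^k = 6.390063
APV(future premiums) = 2967 * 6.390063 = 18959.316
V = 14667.9711 - 18959.316
= -4291.3449


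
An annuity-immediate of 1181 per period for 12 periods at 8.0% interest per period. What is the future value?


FV = PMT * ((1+i)^n - 1) / i
= 1181 * ((1.08)^12 - 1) / 0.08
= 1181 * (2.51817 - 1) / 0.08
= 22411.9863


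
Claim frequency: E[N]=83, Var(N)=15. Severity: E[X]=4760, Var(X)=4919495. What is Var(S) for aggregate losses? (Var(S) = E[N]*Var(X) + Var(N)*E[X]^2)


Var(S) = E[N]*Var(X) + Var(N)*E[X]^2
= 83*4919495 + 15*4760^2
= 408318085 + 339864000
= 7.4818e+08


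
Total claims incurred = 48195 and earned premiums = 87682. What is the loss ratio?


Loss ratio = claims / premiums
= 48195 / 87682
= 0.5497


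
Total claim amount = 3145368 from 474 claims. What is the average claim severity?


severity = total / number
= 3145368 / 474
= 6635.7975


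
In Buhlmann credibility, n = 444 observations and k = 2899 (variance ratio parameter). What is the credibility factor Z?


Z = n / (n + k)
= 444 / (444 + 2899)
= 444 / 3343
= 0.1328


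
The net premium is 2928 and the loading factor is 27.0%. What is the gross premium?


Gross = net * (1 + loading)
= 2928 * (1 + 0.27)
= 2928 * 1.27
= 3718.56


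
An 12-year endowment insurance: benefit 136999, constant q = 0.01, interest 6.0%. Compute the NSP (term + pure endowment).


Term component = 10950.0145
Pure endowment = 12_p_x * v^12 * benefit = 0.886385 * 0.496969 * 136999 = 60348.8987
NSP = 71298.9132


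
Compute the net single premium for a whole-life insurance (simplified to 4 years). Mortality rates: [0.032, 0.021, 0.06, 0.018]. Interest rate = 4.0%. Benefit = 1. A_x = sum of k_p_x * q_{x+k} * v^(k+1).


v = 0.961538
Year 0: k_p_x=1.0, q=0.032, term=0.030769
Year 1: k_p_x=0.968, q=0.021, term=0.018794
Year 2: k_p_x=0.947672, q=0.06, term=0.050549
Year 3: k_p_x=0.890812, q=0.018, term=0.013706
A_x = 0.1138


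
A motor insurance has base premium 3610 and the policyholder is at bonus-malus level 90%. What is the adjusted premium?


adjusted = base * BM_level / 100
= 3610 * 90 / 100
= 3610 * 0.9
= 3249.0


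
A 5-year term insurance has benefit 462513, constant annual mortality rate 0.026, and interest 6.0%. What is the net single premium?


NSP = benefit * sum_{k=0}^{n-1} k_p_x * q * v^(k+1)
With constant q=0.026, v=0.943396
Sum = 0.104291
NSP = 462513 * 0.104291
= 48236.0867


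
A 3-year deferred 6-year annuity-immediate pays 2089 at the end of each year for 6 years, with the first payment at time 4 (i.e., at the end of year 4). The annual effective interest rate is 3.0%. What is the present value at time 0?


PV at time 3 of the 6-year annuity-immediate:
a_n = 2089 * (1-(1+0.03)^(-6))/0.03 = 11316.5129
Discount back 3 years to time 0:
PV = 11316.5129 * (1+0.03)^(-3)
= 11316.5129 * 0.915142
= 10356.2124


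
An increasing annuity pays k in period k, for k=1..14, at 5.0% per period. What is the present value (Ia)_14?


(Ia)_n = sum_{k=1}^{n} k * v^k, v = 1/(1+i)
v = 0.952381
Sum computed term by term:
(Ia)_14 = 66.4524


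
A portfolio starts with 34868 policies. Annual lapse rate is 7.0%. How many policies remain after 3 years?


remaining = initial * (1 - lapse)^years
= 34868 * (1 - 0.07)^3
= 34868 * 0.804357
= 28046.3199


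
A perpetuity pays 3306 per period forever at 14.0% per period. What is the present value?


PV = PMT / i
= 3306 / 0.14
= 23614.2857


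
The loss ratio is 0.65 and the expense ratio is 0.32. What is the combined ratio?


Combined ratio = loss ratio + expense ratio
= 0.65 + 0.32
= 0.97


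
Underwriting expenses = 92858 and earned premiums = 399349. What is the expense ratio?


Expense ratio = expenses / premiums
= 92858 / 399349
= 0.2325


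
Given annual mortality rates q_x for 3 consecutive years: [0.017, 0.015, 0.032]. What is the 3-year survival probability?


p_k = 1 - q_k for each year
Survival = product of (1 - q_k)
= 0.983 * 0.985 * 0.968
= 0.9373


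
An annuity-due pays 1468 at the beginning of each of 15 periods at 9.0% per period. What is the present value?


PV_due = PMT * (1-(1+i)^(-n))/i * (1+i)
PV_immediate = 11833.0906
PV_due = 11833.0906 * 1.09
= 12898.0688


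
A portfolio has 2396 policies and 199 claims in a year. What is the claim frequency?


frequency = claims / policies
= 199 / 2396
= 0.0831


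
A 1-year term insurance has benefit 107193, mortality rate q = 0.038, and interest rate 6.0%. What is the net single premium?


NSP = benefit * q * v
v = 1/(1+i) = 0.943396
NSP = 107193 * 0.038 * 0.943396
= 3842.7679


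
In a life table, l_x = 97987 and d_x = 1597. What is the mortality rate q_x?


q_x = d_x / l_x
= 1597 / 97987
= 0.0163


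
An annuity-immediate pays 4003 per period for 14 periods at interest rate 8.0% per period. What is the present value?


PV = PMT * (1 - (1+i)^(-n)) / i
= 4003 * (1 - (1+0.08)^(-14)) / 0.08
= 4003 * (1 - 0.340461) / 0.08
= 4003 * 8.244237
= 33001.6806


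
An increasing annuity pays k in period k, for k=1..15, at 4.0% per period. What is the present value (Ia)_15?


(Ia)_n = sum_{k=1}^{n} k * v^k, v = 1/(1+i)
v = 0.961538
Sum computed term by term:
(Ia)_15 = 80.8539


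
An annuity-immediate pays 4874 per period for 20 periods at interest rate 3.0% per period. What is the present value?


PV = PMT * (1 - (1+i)^(-n)) / i
= 4874 * (1 - (1+0.03)^(-20)) / 0.03
= 4874 * (1 - 0.553676) / 0.03
= 4874 * 14.877475
= 72512.8125


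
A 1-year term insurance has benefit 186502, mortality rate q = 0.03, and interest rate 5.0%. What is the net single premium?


NSP = benefit * q * v
v = 1/(1+i) = 0.952381
NSP = 186502 * 0.03 * 0.952381
= 5328.6286


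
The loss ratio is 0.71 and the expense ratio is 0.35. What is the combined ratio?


Combined ratio = loss ratio + expense ratio
= 0.71 + 0.35
= 1.06


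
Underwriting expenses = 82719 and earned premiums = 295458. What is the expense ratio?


Expense ratio = expenses / premiums
= 82719 / 295458
= 0.28


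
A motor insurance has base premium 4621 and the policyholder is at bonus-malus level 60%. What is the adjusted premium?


adjusted = base * BM_level / 100
= 4621 * 60 / 100
= 4621 * 0.6
= 2772.6


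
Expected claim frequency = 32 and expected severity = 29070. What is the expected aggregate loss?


E[S] = E[N] * E[X]
= 32 * 29070
= 930240


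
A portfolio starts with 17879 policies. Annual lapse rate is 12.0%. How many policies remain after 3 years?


remaining = initial * (1 - lapse)^years
= 17879 * (1 - 0.12)^3
= 17879 * 0.681472
= 12184.0379


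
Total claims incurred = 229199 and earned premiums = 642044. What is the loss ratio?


Loss ratio = claims / premiums
= 229199 / 642044
= 0.357


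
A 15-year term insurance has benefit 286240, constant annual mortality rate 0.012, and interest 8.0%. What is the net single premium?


NSP = benefit * sum_{k=0}^{n-1} k_p_x * q * v^(k+1)
With constant q=0.012, v=0.925926
Sum = 0.096127
NSP = 286240 * 0.096127
= 27515.424
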